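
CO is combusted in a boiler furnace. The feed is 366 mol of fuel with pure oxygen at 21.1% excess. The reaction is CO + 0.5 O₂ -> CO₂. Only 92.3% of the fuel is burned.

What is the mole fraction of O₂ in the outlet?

0.126

Stoichiometric O₂ = 0.5 × 366 = 183 mol; O₂ fed = 183 × 1.211 = 221.6 mol.
Fuel reacted = 0.923 × 366 → ξ = 337.8 mol.
Outlet (n = n₀ + ν ξ):
  CO: 366 − 1(337.8) = 28.18
  O₂: 221.6 − 0.5(337.8) = 52.7
  CO₂: 0 + 1(337.8) = 337.8
Total out = 418.7 mol; y_O₂ = 52.7 / 418.7 = 0.1259.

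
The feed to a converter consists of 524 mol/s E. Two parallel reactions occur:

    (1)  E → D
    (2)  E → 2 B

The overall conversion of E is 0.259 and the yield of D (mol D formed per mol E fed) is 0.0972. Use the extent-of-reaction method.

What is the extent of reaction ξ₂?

ξ₂ = 84.8 mol/s

Yield of D: 1ξ₁ / 524 = 0.0972 → ξ₁ = 50.93 mol/s.
Conversion of E: 1ξ₁ + 1ξ₂ = 0.259 × 524 = 135.7 → ξ₂ = 84.78 mol/s.
Outlet amounts (n = n₀ + Σ ν·ξ):
  E: 524 − 1(50.93) − 1(84.78) = 388.3
  D: 0 + 1(50.93) = 50.93
  B: 0 + 2(84.78) = 169.6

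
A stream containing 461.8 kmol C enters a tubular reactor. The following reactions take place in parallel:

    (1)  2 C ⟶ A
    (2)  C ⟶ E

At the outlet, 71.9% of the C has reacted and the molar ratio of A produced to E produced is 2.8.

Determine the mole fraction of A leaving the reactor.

Conversion of C: C consumed = 0.719 × 461.8 = 332 kmol = 2ξ₁ + 1ξ₂.
Selectivity: 1ξ₁ / (1ξ₂) = 2.8 → ξ₁ = 2.8 ξ₂.
Substitute: (2·2.8 + 1) ξ₂ = 332 → ξ₂ = 50.31 kmol, ξ₁ = 140.9 kmol.
Outlet amounts (n = n₀ + Σ ν·ξ):
  C: 461.8 − 2(140.9) − 1(50.31) = 129.8
  A: 0 + 1(140.9) = 140.9
  E: 0 + 1(50.31) = 50.31
Total out = 320.9 kmol; y_A = 140.9 / 320.9 = 0.4389.

0.439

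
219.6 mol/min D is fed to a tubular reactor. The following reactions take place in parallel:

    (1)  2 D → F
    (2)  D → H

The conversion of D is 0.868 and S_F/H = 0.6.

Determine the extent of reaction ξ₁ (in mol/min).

Conversion of D: D consumed = 0.868 × 219.6 = 190.6 mol/min = 2ξ₁ + 1ξ₂.
Selectivity: 1ξ₁ / (1ξ₂) = 0.6 → ξ₁ = 0.6 ξ₂.
Substitute: (2·0.6 + 1) ξ₂ = 190.6 → ξ₂ = 86.64 mol/min, ξ₁ = 51.99 mol/min.
Outlet amounts (n = n₀ + Σ ν·ξ):
  D: 219.6 − 2(51.99) − 1(86.64) = 28.99
  F: 0 + 1(51.99) = 51.99
  H: 0 + 1(86.64) = 86.64

ξ₁ = 52 mol/min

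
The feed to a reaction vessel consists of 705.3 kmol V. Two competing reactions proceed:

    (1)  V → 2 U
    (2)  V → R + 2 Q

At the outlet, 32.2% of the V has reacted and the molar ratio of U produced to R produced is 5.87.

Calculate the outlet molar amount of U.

Conversion of V: V consumed = 0.322 × 705.3 = 227.1 kmol = 1ξ₁ + 1ξ₂.
Selectivity: 2ξ₁ / (1ξ₂) = 5.87 → ξ₁ = 2.935 ξ₂.
Substitute: (1·2.935 + 1) ξ₂ = 227.1 → ξ₂ = 57.71 kmol, ξ₁ = 169.4 kmol.
Outlet amounts (n = n₀ + Σ ν·ξ):
  V: 705.3 − 1(169.4) − 1(57.71) = 478.2
  U: 0 + 2(169.4) = 338.8
  R: 0 + 1(57.71) = 57.71
  Q: 0 + 2(57.71) = 115.4

339 kmol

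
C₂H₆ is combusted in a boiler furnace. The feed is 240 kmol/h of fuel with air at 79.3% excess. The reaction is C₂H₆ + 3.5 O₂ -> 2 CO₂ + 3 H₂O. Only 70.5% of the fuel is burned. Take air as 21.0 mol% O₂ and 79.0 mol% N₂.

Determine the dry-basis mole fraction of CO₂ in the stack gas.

0.0484

Stoichiometric O₂ = 3.5 × 240 = 840 kmol/h; O₂ fed = 840 × 1.793 = 1506 kmol/h.
N₂ fed = 1506 × 79/21 = 5666 kmol/h.
Fuel reacted = 0.705 × 240 → ξ = 169.2 kmol/h.
Outlet (n = n₀ + ν ξ):
  C₂H₆: 240 − 1(169.2) = 70.8
  O₂: 1506 − 3.5(169.2) = 913.9
  N₂: 5666 (inert)
  CO₂: 0 + 2(169.2) = 338.4
  H₂O: 0 + 3(169.2) = 507.6
Dry total = 6989 kmol/h; y_CO₂ (dry) = 338.4 / 6989 = 0.04842.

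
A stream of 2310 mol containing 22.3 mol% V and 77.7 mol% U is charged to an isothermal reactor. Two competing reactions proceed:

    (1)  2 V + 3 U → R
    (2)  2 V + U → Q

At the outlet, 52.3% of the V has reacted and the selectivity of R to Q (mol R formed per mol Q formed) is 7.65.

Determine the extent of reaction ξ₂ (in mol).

ξ₂ = 15.6 mol

Conversion of V: V consumed = 0.523 × 515.1 = 269.4 mol = 2ξ₁ + 2ξ₂.
Selectivity: 1ξ₁ / (1ξ₂) = 7.65 → ξ₁ = 7.65 ξ₂.
Substitute: (2·7.65 + 2) ξ₂ = 269.4 → ξ₂ = 15.57 mol, ξ₁ = 119.1 mol.
Outlet amounts (n = n₀ + Σ ν·ξ):
  V: 515.1 − 2(119.1) − 2(15.57) = 245.7
  U: 1795 − 3(119.1) − 1(15.57) = 1422
  R: 0 + 1(119.1) = 119.1
  Q: 0 + 1(15.57) = 15.57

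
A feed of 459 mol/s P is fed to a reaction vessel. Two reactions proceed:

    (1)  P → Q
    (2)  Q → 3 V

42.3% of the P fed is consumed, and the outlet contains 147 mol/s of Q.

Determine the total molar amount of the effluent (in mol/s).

Conversion of P: P consumed = 1ξ₁ = 0.423 × 459 → ξ₁ = 194.2 mol/s.
Q balance: n_Q = 0 + 1ξ₁ − 1ξ₂ = 147 → ξ₂ = (1·194.2 − 147)/1 = 47.16 mol/s.
Outlet amounts (n = n₀ + Σ ν·ξ):
  P: 459 − 1(194.2) = 264.8
  Q: 0 + 1(194.2) − 1(47.16) = 147
  V: 0 + 3(47.16) = 141.5
Total out = 264.8 + 147 + 141.5 = 553.3 mol/s.

553 mol/s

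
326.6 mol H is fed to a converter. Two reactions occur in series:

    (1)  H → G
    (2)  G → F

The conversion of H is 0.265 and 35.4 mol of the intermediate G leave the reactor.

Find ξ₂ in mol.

Conversion of H: H consumed = 1ξ₁ = 0.265 × 326.6 → ξ₁ = 86.55 mol.
G balance: n_G = 0 + 1ξ₁ − 1ξ₂ = 35.4 → ξ₂ = (1·86.55 − 35.4)/1 = 51.15 mol.
Outlet amounts (n = n₀ + Σ ν·ξ):
  H: 326.6 − 1(86.55) = 240.1
  G: 0 + 1(86.55) − 1(51.15) = 35.4
  F: 0 + 1(51.15) = 51.15

ξ₂ = 51.1 mol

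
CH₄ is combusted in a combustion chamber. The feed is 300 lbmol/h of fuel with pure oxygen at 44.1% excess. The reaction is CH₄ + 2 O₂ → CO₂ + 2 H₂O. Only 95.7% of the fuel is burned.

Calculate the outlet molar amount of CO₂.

287 lbmol/h

Stoichiometric O₂ = 2 × 300 = 600 lbmol/h; O₂ fed = 600 × 1.441 = 864.6 lbmol/h.
Fuel reacted = 0.957 × 300 → ξ = 287.1 lbmol/h.
Outlet (n = n₀ + ν ξ):
  CH₄: 300 − 1(287.1) = 12.9
  O₂: 864.6 − 2(287.1) = 290.4
  CO₂: 0 + 1(287.1) = 287.1
  H₂O: 0 + 2(287.1) = 574.2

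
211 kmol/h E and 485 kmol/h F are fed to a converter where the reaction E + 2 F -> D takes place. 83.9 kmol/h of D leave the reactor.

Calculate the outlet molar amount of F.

317 kmol/h

For D: n = n₀ + 1ξ → 83.9 = 0 + 1ξ, giving ξ = 83.9 kmol/h.
Outlet amounts (n = n₀ + ν ξ):
  E: 211 − 1(83.9) = 127.1
  F: 485 − 2(83.9) = 317.2
  D: 0 + 1(83.9) = 83.9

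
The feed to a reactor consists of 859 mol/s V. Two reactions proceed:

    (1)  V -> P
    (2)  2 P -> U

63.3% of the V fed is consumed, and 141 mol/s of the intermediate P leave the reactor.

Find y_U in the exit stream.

0.306

Conversion of V: V consumed = 1ξ₁ = 0.633 × 859 → ξ₁ = 543.7 mol/s.
P balance: n_P = 0 + 1ξ₁ − 2ξ₂ = 141 → ξ₂ = (1·543.7 − 141)/2 = 201.4 mol/s.
Outlet amounts (n = n₀ + Σ ν·ξ):
  V: 859 − 1(543.7) = 315.3
  P: 0 + 1(543.7) − 2(201.4) = 141
  U: 0 + 1(201.4) = 201.4
Total out = 657.6 mol/s; y_U = 201.4 / 657.6 = 0.3062.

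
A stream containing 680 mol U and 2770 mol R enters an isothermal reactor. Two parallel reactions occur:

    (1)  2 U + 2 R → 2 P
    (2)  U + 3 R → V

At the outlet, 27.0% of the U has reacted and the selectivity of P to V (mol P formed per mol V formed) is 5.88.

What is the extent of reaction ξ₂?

ξ₂ = 26.7 mol

Conversion of U: U consumed = 0.27 × 680 = 183.6 mol = 2ξ₁ + 1ξ₂.
Selectivity: 2ξ₁ / (1ξ₂) = 5.88 → ξ₁ = 2.94 ξ₂.
Substitute: (2·2.94 + 1) ξ₂ = 183.6 → ξ₂ = 26.69 mol, ξ₁ = 78.46 mol.
Outlet amounts (n = n₀ + Σ ν·ξ):
  U: 680 − 2(78.46) − 1(26.69) = 496.4
  R: 2770 − 2(78.46) − 3(26.69) = 2533
  P: 0 + 2(78.46) = 156.9
  V: 0 + 1(26.69) = 26.69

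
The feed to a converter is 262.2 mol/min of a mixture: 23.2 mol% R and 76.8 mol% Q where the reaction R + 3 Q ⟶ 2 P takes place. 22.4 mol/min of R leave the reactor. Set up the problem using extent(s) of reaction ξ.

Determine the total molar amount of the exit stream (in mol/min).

For R: n = n₀ − 1ξ → 22.4 = 60.83 − 1ξ, giving ξ = 38.43 mol/min.
Outlet amounts (n = n₀ + ν ξ):
  R: 60.83 − 1(38.43) = 22.4
  Q: 201.4 − 3(38.43) = 86.08
  P: 0 + 2(38.43) = 76.86
Total out = 22.4 + 86.08 + 76.86 = 185.3 mol/min.

185 mol/min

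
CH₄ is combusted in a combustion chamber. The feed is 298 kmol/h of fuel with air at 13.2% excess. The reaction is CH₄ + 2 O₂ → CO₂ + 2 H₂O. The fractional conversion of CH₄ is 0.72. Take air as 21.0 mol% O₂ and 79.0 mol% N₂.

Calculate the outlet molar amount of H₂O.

Stoichiometric O₂ = 2 × 298 = 596 kmol/h; O₂ fed = 596 × 1.132 = 674.7 kmol/h.
N₂ fed = 674.7 × 79/21 = 2538 kmol/h.
Fuel reacted = 0.72 × 298 → ξ = 214.6 kmol/h.
Outlet (n = n₀ + ν ξ):
  CH₄: 298 − 1(214.6) = 83.44
  O₂: 674.7 − 2(214.6) = 245.6
  N₂: 2538 (inert)
  CO₂: 0 + 1(214.6) = 214.6
  H₂O: 0 + 2(214.6) = 429.1

429 kmol/h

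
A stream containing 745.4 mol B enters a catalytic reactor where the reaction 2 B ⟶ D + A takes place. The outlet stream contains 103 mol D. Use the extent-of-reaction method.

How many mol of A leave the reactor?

103 mol

For D: n = n₀ + 1ξ → 103 = 0 + 1ξ, giving ξ = 103 mol.
Outlet amounts (n = n₀ + ν ξ):
  B: 745.4 − 2(103) = 539.4
  D: 0 + 1(103) = 103
  A: 0 + 1(103) = 103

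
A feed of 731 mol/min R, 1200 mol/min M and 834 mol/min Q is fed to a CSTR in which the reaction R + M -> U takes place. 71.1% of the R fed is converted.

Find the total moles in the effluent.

2250 mol/min

R reacted = 0.711 × 731 = 519.7 mol/min; ν_R = −1, so ξ = 519.7/1 = 519.7 mol/min.
Outlet amounts (n = n₀ + ν ξ):
  R: 731 − 1(519.7) = 211.3
  M: 1200 − 1(519.7) = 680.3
  U: 0 + 1(519.7) = 519.7
  Q: 834 (inert)
Total out = 211.3 + 680.3 + 519.7 + 834 = 2245 mol/min.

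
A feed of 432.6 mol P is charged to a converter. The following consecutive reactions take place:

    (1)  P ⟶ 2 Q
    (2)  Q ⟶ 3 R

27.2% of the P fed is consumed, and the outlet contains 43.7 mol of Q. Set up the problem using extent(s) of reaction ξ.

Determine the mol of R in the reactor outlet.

Conversion of P: P consumed = 1ξ₁ = 0.272 × 432.6 → ξ₁ = 117.7 mol.
Q balance: n_Q = 0 + 2ξ₁ − 1ξ₂ = 43.7 → ξ₂ = (2·117.7 − 43.7)/1 = 191.6 mol.
Outlet amounts (n = n₀ + Σ ν·ξ):
  P: 432.6 − 1(117.7) = 314.9
  Q: 0 + 2(117.7) − 1(191.6) = 43.7
  R: 0 + 3(191.6) = 574.9

575 mol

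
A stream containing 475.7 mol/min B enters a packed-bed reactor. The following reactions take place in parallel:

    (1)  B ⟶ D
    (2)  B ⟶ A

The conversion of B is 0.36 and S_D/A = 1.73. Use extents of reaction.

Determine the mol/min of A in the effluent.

Conversion of B: B consumed = 0.36 × 475.7 = 171.3 mol/min = 1ξ₁ + 1ξ₂.
Selectivity: 1ξ₁ / (1ξ₂) = 1.73 → ξ₁ = 1.73 ξ₂.
Substitute: (1·1.73 + 1) ξ₂ = 171.3 → ξ₂ = 62.73 mol/min, ξ₁ = 108.5 mol/min.
Outlet amounts (n = n₀ + Σ ν·ξ):
  B: 475.7 − 1(108.5) − 1(62.73) = 304.4
  D: 0 + 1(108.5) = 108.5
  A: 0 + 1(62.73) = 62.73

62.7 mol/min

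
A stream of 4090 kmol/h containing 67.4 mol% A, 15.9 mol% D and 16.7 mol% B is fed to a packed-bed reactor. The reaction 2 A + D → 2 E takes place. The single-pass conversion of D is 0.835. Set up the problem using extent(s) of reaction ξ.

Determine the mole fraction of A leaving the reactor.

D reacted = 0.835 × 650.3 = 543 kmol/h; ν_D = −1, so ξ = 543/1 = 543 kmol/h.
Outlet amounts (n = n₀ + ν ξ):
  A: 2757 − 2(543) = 1671
  D: 650.3 − 1(543) = 107.3
  E: 0 + 2(543) = 1086
  B: 683 (inert)
Total out = 3547 kmol/h; y_A = 1671 / 3547 = 0.471.

0.471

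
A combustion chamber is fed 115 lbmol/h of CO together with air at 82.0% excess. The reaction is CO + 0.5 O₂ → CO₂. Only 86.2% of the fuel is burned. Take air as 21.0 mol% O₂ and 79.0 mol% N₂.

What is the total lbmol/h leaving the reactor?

Stoichiometric O₂ = 0.5 × 115 = 57.5 lbmol/h; O₂ fed = 57.5 × 1.820 = 104.6 lbmol/h.
N₂ fed = 104.6 × 79/21 = 393.7 lbmol/h.
Fuel reacted = 0.862 × 115 → ξ = 99.13 lbmol/h.
Outlet (n = n₀ + ν ξ):
  CO: 115 − 1(99.13) = 15.87
  O₂: 104.6 − 0.5(99.13) = 55.08
  N₂: 393.7 (inert)
  CO₂: 0 + 1(99.13) = 99.13
Total out = 15.87 + 55.08 + 393.7 + 99.13 = 563.8 lbmol/h.

564 lbmol/h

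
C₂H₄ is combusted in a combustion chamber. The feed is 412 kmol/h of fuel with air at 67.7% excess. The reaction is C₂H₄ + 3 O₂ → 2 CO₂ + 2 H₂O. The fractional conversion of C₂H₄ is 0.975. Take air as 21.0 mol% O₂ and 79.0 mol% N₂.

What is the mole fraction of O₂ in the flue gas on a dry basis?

0.0915

Stoichiometric O₂ = 3 × 412 = 1236 kmol/h; O₂ fed = 1236 × 1.677 = 2073 kmol/h.
N₂ fed = 2073 × 79/21 = 7798 kmol/h.
Fuel reacted = 0.975 × 412 → ξ = 401.7 kmol/h.
Outlet (n = n₀ + ν ξ):
  C₂H₄: 412 − 1(401.7) = 10.3
  O₂: 2073 − 3(401.7) = 867.7
  N₂: 7798 (inert)
  CO₂: 0 + 2(401.7) = 803.4
  H₂O: 0 + 2(401.7) = 803.4
Dry total = 9479 kmol/h; y_O₂ (dry) = 867.7 / 9479 = 0.09154.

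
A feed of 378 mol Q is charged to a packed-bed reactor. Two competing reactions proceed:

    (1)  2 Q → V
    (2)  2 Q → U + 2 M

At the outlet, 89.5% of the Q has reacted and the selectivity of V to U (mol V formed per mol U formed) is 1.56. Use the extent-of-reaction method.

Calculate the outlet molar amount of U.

66.1 mol

Conversion of Q: Q consumed = 0.895 × 378 = 338.3 mol = 2ξ₁ + 2ξ₂.
Selectivity: 1ξ₁ / (1ξ₂) = 1.56 → ξ₁ = 1.56 ξ₂.
Substitute: (2·1.56 + 2) ξ₂ = 338.3 → ξ₂ = 66.08 mol, ξ₁ = 103.1 mol.
Outlet amounts (n = n₀ + Σ ν·ξ):
  Q: 378 − 2(103.1) − 2(66.08) = 39.69
  V: 0 + 1(103.1) = 103.1
  U: 0 + 1(66.08) = 66.08
  M: 0 + 2(66.08) = 132.2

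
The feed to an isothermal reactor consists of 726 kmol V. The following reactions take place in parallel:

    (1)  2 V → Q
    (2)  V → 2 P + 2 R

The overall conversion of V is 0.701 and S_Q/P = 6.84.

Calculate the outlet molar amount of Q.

Conversion of V: V consumed = 0.701 × 726 = 508.9 kmol = 2ξ₁ + 1ξ₂.
Selectivity: 1ξ₁ / (2ξ₂) = 6.84 → ξ₁ = 13.68 ξ₂.
Substitute: (2·13.68 + 1) ξ₂ = 508.9 → ξ₂ = 17.95 kmol, ξ₁ = 245.5 kmol.
Outlet amounts (n = n₀ + Σ ν·ξ):
  V: 726 − 2(245.5) − 1(17.95) = 217.1
  Q: 0 + 1(245.5) = 245.5
  P: 0 + 2(17.95) = 35.89
  R: 0 + 2(17.95) = 35.89

245 kmol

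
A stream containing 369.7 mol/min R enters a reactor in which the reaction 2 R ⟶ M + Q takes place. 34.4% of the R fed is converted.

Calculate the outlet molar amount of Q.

63.6 mol/min

R reacted = 0.344 × 369.7 = 127.2 mol/min; ν_R = −2, so ξ = 127.2/2 = 63.59 mol/min.
Outlet amounts (n = n₀ + ν ξ):
  R: 369.7 − 2(63.59) = 242.5
  M: 0 + 1(63.59) = 63.59
  Q: 0 + 1(63.59) = 63.59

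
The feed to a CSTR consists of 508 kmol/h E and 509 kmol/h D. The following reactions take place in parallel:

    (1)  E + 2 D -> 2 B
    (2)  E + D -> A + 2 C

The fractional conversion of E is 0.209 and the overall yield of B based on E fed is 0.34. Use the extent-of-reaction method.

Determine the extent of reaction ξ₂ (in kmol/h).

ξ₂ = 19.8 kmol/h

Yield of B: 2ξ₁ / 508 = 0.34 → ξ₁ = 86.36 kmol/h.
Conversion of E: 1ξ₁ + 1ξ₂ = 0.209 × 508 = 106.2 → ξ₂ = 19.81 kmol/h.
Outlet amounts (n = n₀ + Σ ν·ξ):
  E: 508 − 1(86.36) − 1(19.81) = 401.8
  D: 509 − 2(86.36) − 1(19.81) = 316.5
  B: 0 + 2(86.36) = 172.7
  A: 0 + 1(19.81) = 19.81
  C: 0 + 2(19.81) = 39.62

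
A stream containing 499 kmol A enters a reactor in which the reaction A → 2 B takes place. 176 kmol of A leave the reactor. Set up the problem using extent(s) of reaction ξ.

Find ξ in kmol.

For A: n = n₀ − 1ξ → 176 = 499 − 1ξ, giving ξ = 323 kmol.
Outlet amounts (n = n₀ + ν ξ):
  A: 499 − 1(323) = 176
  B: 0 + 2(323) = 646

ξ = 323 kmol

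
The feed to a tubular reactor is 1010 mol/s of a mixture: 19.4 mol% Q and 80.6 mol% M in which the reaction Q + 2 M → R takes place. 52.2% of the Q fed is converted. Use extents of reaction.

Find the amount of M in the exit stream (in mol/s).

609 mol/s

Q reacted = 0.522 × 195.9 = 102.3 mol/s; ν_Q = −1, so ξ = 102.3/1 = 102.3 mol/s.
Outlet amounts (n = n₀ + ν ξ):
  Q: 195.9 − 1(102.3) = 93.66
  M: 814.1 − 2(102.3) = 609.5
  R: 0 + 1(102.3) = 102.3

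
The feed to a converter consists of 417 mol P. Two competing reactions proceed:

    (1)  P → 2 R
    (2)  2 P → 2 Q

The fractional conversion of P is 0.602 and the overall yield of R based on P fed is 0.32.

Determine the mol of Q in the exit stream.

184 mol

Yield of R: 2ξ₁ / 417 = 0.32 → ξ₁ = 66.72 mol.
Conversion of P: 1ξ₁ + 2ξ₂ = 0.602 × 417 = 251 → ξ₂ = 92.16 mol.
Outlet amounts (n = n₀ + Σ ν·ξ):
  P: 417 − 1(66.72) − 2(92.16) = 166
  R: 0 + 2(66.72) = 133.4
  Q: 0 + 2(92.16) = 184.3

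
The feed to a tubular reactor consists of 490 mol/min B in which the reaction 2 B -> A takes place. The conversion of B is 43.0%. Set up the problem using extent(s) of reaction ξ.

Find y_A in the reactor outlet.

0.274

B reacted = 0.43 × 490 = 210.7 mol/min; ν_B = −2, so ξ = 210.7/2 = 105.3 mol/min.
Outlet amounts (n = n₀ + ν ξ):
  B: 490 − 2(105.3) = 279.3
  A: 0 + 1(105.3) = 105.3
Total out = 384.6 mol/min; y_A = 105.3 / 384.6 = 0.2739.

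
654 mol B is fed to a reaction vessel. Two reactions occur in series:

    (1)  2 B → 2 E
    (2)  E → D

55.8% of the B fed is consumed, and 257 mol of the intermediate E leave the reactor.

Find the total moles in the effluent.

654 mol

Conversion of B: B consumed = 2ξ₁ = 0.558 × 654 → ξ₁ = 182.5 mol.
E balance: n_E = 0 + 2ξ₁ − 1ξ₂ = 257 → ξ₂ = (2·182.5 − 257)/1 = 107.9 mol.
Outlet amounts (n = n₀ + Σ ν·ξ):
  B: 654 − 2(182.5) = 289.1
  E: 0 + 2(182.5) − 1(107.9) = 257
  D: 0 + 1(107.9) = 107.9
Total out = 289.1 + 257 + 107.9 = 654 mol.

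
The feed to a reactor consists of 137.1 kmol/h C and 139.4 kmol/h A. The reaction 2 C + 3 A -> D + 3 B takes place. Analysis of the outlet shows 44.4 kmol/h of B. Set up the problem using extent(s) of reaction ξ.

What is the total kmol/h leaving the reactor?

For B: n = n₀ + 3ξ → 44.4 = 0 + 3ξ, giving ξ = 14.8 kmol/h.
Outlet amounts (n = n₀ + ν ξ):
  C: 137.1 − 2(14.8) = 107.5
  A: 139.4 − 3(14.8) = 95
  D: 0 + 1(14.8) = 14.8
  B: 0 + 3(14.8) = 44.4
Total out = 107.5 + 95 + 14.8 + 44.4 = 261.7 kmol/h.

262 kmol/h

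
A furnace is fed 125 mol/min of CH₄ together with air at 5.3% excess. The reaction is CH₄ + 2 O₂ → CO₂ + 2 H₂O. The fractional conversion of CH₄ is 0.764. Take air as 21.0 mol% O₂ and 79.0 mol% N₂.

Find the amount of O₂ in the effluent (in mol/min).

Stoichiometric O₂ = 2 × 125 = 250 mol/min; O₂ fed = 250 × 1.053 = 263.2 mol/min.
N₂ fed = 263.2 × 79/21 = 990.3 mol/min.
Fuel reacted = 0.764 × 125 → ξ = 95.5 mol/min.
Outlet (n = n₀ + ν ξ):
  CH₄: 125 − 1(95.5) = 29.5
  O₂: 263.2 − 2(95.5) = 72.25
  N₂: 990.3 (inert)
  CO₂: 0 + 1(95.5) = 95.5
  H₂O: 0 + 2(95.5) = 191

72.2 mol/min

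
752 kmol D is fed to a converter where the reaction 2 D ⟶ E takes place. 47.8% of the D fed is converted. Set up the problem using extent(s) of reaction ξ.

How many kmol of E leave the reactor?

D reacted = 0.478 × 752 = 359.5 kmol; ν_D = −2, so ξ = 359.5/2 = 179.7 kmol.
Outlet amounts (n = n₀ + ν ξ):
  D: 752 − 2(179.7) = 392.5
  E: 0 + 1(179.7) = 179.7

180 kmol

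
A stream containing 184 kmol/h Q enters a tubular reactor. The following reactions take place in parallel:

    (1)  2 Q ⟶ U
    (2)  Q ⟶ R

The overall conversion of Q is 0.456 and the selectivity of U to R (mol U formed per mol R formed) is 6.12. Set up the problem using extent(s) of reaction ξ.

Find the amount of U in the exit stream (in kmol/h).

Conversion of Q: Q consumed = 0.456 × 184 = 83.9 kmol/h = 2ξ₁ + 1ξ₂.
Selectivity: 1ξ₁ / (1ξ₂) = 6.12 → ξ₁ = 6.12 ξ₂.
Substitute: (2·6.12 + 1) ξ₂ = 83.9 → ξ₂ = 6.337 kmol/h, ξ₁ = 38.78 kmol/h.
Outlet amounts (n = n₀ + Σ ν·ξ):
  Q: 184 − 2(38.78) − 1(6.337) = 100.1
  U: 0 + 1(38.78) = 38.78
  R: 0 + 1(6.337) = 6.337

38.8 kmol/h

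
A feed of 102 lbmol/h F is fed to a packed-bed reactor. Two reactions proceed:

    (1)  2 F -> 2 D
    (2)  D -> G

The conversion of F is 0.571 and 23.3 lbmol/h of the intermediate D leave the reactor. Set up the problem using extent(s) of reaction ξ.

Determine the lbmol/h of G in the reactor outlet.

34.9 lbmol/h

Conversion of F: F consumed = 2ξ₁ = 0.571 × 102 → ξ₁ = 29.12 lbmol/h.
D balance: n_D = 0 + 2ξ₁ − 1ξ₂ = 23.3 → ξ₂ = (2·29.12 − 23.3)/1 = 34.94 lbmol/h.
Outlet amounts (n = n₀ + Σ ν·ξ):
  F: 102 − 2(29.12) = 43.76
  D: 0 + 2(29.12) − 1(34.94) = 23.3
  G: 0 + 1(34.94) = 34.94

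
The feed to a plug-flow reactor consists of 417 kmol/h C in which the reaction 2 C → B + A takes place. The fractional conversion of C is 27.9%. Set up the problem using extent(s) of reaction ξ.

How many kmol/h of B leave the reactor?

C reacted = 0.279 × 417 = 116.3 kmol/h; ν_C = −2, so ξ = 116.3/2 = 58.17 kmol/h.
Outlet amounts (n = n₀ + ν ξ):
  C: 417 − 2(58.17) = 300.7
  B: 0 + 1(58.17) = 58.17
  A: 0 + 1(58.17) = 58.17

58.2 kmol/h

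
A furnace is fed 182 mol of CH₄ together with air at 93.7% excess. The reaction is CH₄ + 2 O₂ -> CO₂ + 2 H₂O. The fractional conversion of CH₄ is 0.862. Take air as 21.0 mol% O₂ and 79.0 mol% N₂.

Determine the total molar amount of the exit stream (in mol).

Stoichiometric O₂ = 2 × 182 = 364 mol; O₂ fed = 364 × 1.937 = 705.1 mol.
N₂ fed = 705.1 × 79/21 = 2652 mol.
Fuel reacted = 0.862 × 182 → ξ = 156.9 mol.
Outlet (n = n₀ + ν ξ):
  CH₄: 182 − 1(156.9) = 25.12
  O₂: 705.1 − 2(156.9) = 391.3
  N₂: 2652 (inert)
  CO₂: 0 + 1(156.9) = 156.9
  H₂O: 0 + 2(156.9) = 313.8
Total out = 25.12 + 391.3 + 2652 + 156.9 + 313.8 = 3539 mol.

3540 mol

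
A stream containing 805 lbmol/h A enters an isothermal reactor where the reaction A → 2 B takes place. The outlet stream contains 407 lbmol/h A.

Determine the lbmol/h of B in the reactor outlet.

796 lbmol/h

For A: n = n₀ − 1ξ → 407 = 805 − 1ξ, giving ξ = 398 lbmol/h.
Outlet amounts (n = n₀ + ν ξ):
  A: 805 − 1(398) = 407
  B: 0 + 2(398) = 796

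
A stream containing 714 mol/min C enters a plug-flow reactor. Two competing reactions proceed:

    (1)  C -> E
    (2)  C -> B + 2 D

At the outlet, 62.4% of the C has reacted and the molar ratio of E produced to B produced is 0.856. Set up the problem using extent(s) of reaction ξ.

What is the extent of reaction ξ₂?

ξ₂ = 240 mol/min

Conversion of C: C consumed = 0.624 × 714 = 445.5 mol/min = 1ξ₁ + 1ξ₂.
Selectivity: 1ξ₁ / (1ξ₂) = 0.856 → ξ₁ = 0.856 ξ₂.
Substitute: (1·0.856 + 1) ξ₂ = 445.5 → ξ₂ = 240.1 mol/min, ξ₁ = 205.5 mol/min.
Outlet amounts (n = n₀ + Σ ν·ξ):
  C: 714 − 1(205.5) − 1(240.1) = 268.5
  E: 0 + 1(205.5) = 205.5
  B: 0 + 1(240.1) = 240.1
  D: 0 + 2(240.1) = 480.1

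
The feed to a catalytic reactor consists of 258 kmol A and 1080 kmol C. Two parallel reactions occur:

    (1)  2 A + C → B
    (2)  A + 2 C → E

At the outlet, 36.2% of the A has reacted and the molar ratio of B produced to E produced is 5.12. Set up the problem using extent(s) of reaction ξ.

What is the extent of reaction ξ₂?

Conversion of A: A consumed = 0.362 × 258 = 93.4 kmol = 2ξ₁ + 1ξ₂.
Selectivity: 1ξ₁ / (1ξ₂) = 5.12 → ξ₁ = 5.12 ξ₂.
Substitute: (2·5.12 + 1) ξ₂ = 93.4 → ξ₂ = 8.309 kmol, ξ₁ = 42.54 kmol.
Outlet amounts (n = n₀ + Σ ν·ξ):
  A: 258 − 2(42.54) − 1(8.309) = 164.6
  C: 1080 − 1(42.54) − 2(8.309) = 1021
  B: 0 + 1(42.54) = 42.54
  E: 0 + 1(8.309) = 8.309

ξ₂ = 8.31 kmol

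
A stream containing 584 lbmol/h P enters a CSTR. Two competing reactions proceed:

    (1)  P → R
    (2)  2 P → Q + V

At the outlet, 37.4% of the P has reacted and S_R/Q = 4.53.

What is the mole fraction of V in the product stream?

0.0573

Conversion of P: P consumed = 0.374 × 584 = 218.4 lbmol/h = 1ξ₁ + 2ξ₂.
Selectivity: 1ξ₁ / (1ξ₂) = 4.53 → ξ₁ = 4.53 ξ₂.
Substitute: (1·4.53 + 2) ξ₂ = 218.4 → ξ₂ = 33.45 lbmol/h, ξ₁ = 151.5 lbmol/h.
Outlet amounts (n = n₀ + Σ ν·ξ):
  P: 584 − 1(151.5) − 2(33.45) = 365.6
  R: 0 + 1(151.5) = 151.5
  Q: 0 + 1(33.45) = 33.45
  V: 0 + 1(33.45) = 33.45
Total out = 584 lbmol/h; y_V = 33.45 / 584 = 0.05727.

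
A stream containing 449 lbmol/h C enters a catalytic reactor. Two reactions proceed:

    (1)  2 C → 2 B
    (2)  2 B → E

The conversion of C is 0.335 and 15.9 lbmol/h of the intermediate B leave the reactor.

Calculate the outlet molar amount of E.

Conversion of C: C consumed = 2ξ₁ = 0.335 × 449 → ξ₁ = 75.21 lbmol/h.
B balance: n_B = 0 + 2ξ₁ − 2ξ₂ = 15.9 → ξ₂ = (2·75.21 − 15.9)/2 = 67.26 lbmol/h.
Outlet amounts (n = n₀ + Σ ν·ξ):
  C: 449 − 2(75.21) = 298.6
  B: 0 + 2(75.21) − 2(67.26) = 15.9
  E: 0 + 1(67.26) = 67.26

67.3 lbmol/h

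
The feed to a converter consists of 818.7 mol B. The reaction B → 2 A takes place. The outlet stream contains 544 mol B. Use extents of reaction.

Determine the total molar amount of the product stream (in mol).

For B: n = n₀ − 1ξ → 544 = 818.7 − 1ξ, giving ξ = 274.7 mol.
Outlet amounts (n = n₀ + ν ξ):
  B: 818.7 − 1(274.7) = 544
  A: 0 + 2(274.7) = 549.4
Total out = 544 + 549.4 = 1093 mol.

1090 mol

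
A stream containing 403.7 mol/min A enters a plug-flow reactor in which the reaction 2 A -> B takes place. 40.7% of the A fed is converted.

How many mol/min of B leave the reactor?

82.2 mol/min

A reacted = 0.407 × 403.7 = 164.3 mol/min; ν_A = −2, so ξ = 164.3/2 = 82.15 mol/min.
Outlet amounts (n = n₀ + ν ξ):
  A: 403.7 − 2(82.15) = 239.4
  B: 0 + 1(82.15) = 82.15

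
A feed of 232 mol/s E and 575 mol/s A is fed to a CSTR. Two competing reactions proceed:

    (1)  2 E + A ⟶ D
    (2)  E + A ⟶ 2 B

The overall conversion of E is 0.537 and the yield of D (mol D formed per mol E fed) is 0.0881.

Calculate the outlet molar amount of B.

Yield of D: 1ξ₁ / 232 = 0.0881 → ξ₁ = 20.44 mol/s.
Conversion of E: 2ξ₁ + 1ξ₂ = 0.537 × 232 = 124.6 → ξ₂ = 83.71 mol/s.
Outlet amounts (n = n₀ + Σ ν·ξ):
  E: 232 − 2(20.44) − 1(83.71) = 107.4
  A: 575 − 1(20.44) − 1(83.71) = 470.9
  D: 0 + 1(20.44) = 20.44
  B: 0 + 2(83.71) = 167.4

167 mol/s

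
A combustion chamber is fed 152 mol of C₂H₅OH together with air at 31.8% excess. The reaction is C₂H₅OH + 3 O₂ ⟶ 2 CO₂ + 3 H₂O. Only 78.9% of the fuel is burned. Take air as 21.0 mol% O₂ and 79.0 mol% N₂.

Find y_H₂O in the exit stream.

Stoichiometric O₂ = 3 × 152 = 456 mol; O₂ fed = 456 × 1.318 = 601 mol.
N₂ fed = 601 × 79/21 = 2261 mol.
Fuel reacted = 0.789 × 152 → ξ = 119.9 mol.
Outlet (n = n₀ + ν ξ):
  C₂H₅OH: 152 − 1(119.9) = 32.07
  O₂: 601 − 3(119.9) = 241.2
  N₂: 2261 (inert)
  CO₂: 0 + 2(119.9) = 239.9
  H₂O: 0 + 3(119.9) = 359.8
Total out = 3134 mol; y_H₂O = 359.8 / 3134 = 0.1148.

0.115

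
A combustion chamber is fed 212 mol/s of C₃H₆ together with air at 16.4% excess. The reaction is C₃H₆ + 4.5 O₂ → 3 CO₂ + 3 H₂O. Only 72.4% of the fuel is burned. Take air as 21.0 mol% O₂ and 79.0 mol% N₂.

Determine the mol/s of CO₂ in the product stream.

460 mol/s

Stoichiometric O₂ = 4.5 × 212 = 954 mol/s; O₂ fed = 954 × 1.164 = 1110 mol/s.
N₂ fed = 1110 × 79/21 = 4177 mol/s.
Fuel reacted = 0.724 × 212 → ξ = 153.5 mol/s.
Outlet (n = n₀ + ν ξ):
  C₃H₆: 212 − 1(153.5) = 58.51
  O₂: 1110 − 4.5(153.5) = 419.8
  N₂: 4177 (inert)
  CO₂: 0 + 3(153.5) = 460.5
  H₂O: 0 + 3(153.5) = 460.5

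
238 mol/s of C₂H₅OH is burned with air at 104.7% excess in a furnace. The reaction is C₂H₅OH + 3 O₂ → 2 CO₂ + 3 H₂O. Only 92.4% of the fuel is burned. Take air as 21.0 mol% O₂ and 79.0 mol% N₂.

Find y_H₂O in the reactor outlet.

0.0889

Stoichiometric O₂ = 3 × 238 = 714 mol/s; O₂ fed = 714 × 2.047 = 1462 mol/s.
N₂ fed = 1462 × 79/21 = 5498 mol/s.
Fuel reacted = 0.924 × 238 → ξ = 219.9 mol/s.
Outlet (n = n₀ + ν ξ):
  C₂H₅OH: 238 − 1(219.9) = 18.09
  O₂: 1462 − 3(219.9) = 801.8
  N₂: 5498 (inert)
  CO₂: 0 + 2(219.9) = 439.8
  H₂O: 0 + 3(219.9) = 659.7
Total out = 7418 mol/s; y_H₂O = 659.7 / 7418 = 0.08894.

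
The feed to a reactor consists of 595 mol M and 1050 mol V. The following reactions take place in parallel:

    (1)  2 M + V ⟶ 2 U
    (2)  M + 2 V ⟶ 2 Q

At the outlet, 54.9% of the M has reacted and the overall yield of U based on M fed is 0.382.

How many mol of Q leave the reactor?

199 mol

Yield of U: 2ξ₁ / 595 = 0.382 → ξ₁ = 113.6 mol.
Conversion of M: 2ξ₁ + 1ξ₂ = 0.549 × 595 = 326.7 → ξ₂ = 99.37 mol.
Outlet amounts (n = n₀ + Σ ν·ξ):
  M: 595 − 2(113.6) − 1(99.37) = 268.3
  V: 1050 − 1(113.6) − 2(99.37) = 737.6
  U: 0 + 2(113.6) = 227.3
  Q: 0 + 2(99.37) = 198.7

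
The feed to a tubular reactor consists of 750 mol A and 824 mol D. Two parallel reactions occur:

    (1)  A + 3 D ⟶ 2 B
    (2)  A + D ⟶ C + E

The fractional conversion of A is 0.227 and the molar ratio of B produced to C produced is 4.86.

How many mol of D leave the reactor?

413 mol

Conversion of A: A consumed = 0.227 × 750 = 170.2 mol = 1ξ₁ + 1ξ₂.
Selectivity: 2ξ₁ / (1ξ₂) = 4.86 → ξ₁ = 2.43 ξ₂.
Substitute: (1·2.43 + 1) ξ₂ = 170.2 → ξ₂ = 49.64 mol, ξ₁ = 120.6 mol.
Outlet amounts (n = n₀ + Σ ν·ξ):
  A: 750 − 1(120.6) − 1(49.64) = 579.8
  D: 824 − 3(120.6) − 1(49.64) = 412.5
  B: 0 + 2(120.6) = 241.2
  C: 0 + 1(49.64) = 49.64
  E: 0 + 1(49.64) = 49.64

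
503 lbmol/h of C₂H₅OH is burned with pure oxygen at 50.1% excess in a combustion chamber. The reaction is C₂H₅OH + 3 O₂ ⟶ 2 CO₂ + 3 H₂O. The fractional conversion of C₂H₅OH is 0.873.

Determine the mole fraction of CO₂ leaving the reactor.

Stoichiometric O₂ = 3 × 503 = 1509 lbmol/h; O₂ fed = 1509 × 1.501 = 2265 lbmol/h.
Fuel reacted = 0.873 × 503 → ξ = 439.1 lbmol/h.
Outlet (n = n₀ + ν ξ):
  C₂H₅OH: 503 − 1(439.1) = 63.88
  O₂: 2265 − 3(439.1) = 947.7
  CO₂: 0 + 2(439.1) = 878.2
  H₂O: 0 + 3(439.1) = 1317
Total out = 3207 lbmol/h; y_CO₂ = 878.2 / 3207 = 0.2738.

0.274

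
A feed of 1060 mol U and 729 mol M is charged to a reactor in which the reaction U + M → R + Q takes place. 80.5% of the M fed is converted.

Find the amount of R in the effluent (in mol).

587 mol

M reacted = 0.805 × 729 = 586.8 mol; ν_M = −1, so ξ = 586.8/1 = 586.8 mol.
Outlet amounts (n = n₀ + ν ξ):
  U: 1060 − 1(586.8) = 473.2
  M: 729 − 1(586.8) = 142.2
  R: 0 + 1(586.8) = 586.8
  Q: 0 + 1(586.8) = 586.8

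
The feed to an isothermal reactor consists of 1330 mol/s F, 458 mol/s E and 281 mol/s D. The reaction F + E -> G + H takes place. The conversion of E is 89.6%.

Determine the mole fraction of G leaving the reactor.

E reacted = 0.896 × 458 = 410.4 mol/s; ν_E = −1, so ξ = 410.4/1 = 410.4 mol/s.
Outlet amounts (n = n₀ + ν ξ):
  F: 1330 − 1(410.4) = 919.6
  E: 458 − 1(410.4) = 47.63
  G: 0 + 1(410.4) = 410.4
  H: 0 + 1(410.4) = 410.4
  D: 281 (inert)
Total out = 2069 mol/s; y_G = 410.4 / 2069 = 0.1983.

0.198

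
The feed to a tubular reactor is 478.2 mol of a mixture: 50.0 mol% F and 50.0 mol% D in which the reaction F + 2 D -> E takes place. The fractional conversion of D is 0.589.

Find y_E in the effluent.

D reacted = 0.589 × 239.1 = 140.8 mol; ν_D = −2, so ξ = 140.8/2 = 70.41 mol.
Outlet amounts (n = n₀ + ν ξ):
  F: 239.1 − 1(70.41) = 168.7
  D: 239.1 − 2(70.41) = 98.27
  E: 0 + 1(70.41) = 70.41
Total out = 337.4 mol; y_E = 70.41 / 337.4 = 0.2087.

0.209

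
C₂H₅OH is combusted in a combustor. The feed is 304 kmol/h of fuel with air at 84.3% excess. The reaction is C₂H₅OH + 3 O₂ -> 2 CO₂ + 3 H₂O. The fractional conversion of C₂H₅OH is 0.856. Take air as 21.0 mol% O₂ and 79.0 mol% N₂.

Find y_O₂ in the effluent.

0.105

Stoichiometric O₂ = 3 × 304 = 912 kmol/h; O₂ fed = 912 × 1.843 = 1681 kmol/h.
N₂ fed = 1681 × 79/21 = 6323 kmol/h.
Fuel reacted = 0.856 × 304 → ξ = 260.2 kmol/h.
Outlet (n = n₀ + ν ξ):
  C₂H₅OH: 304 − 1(260.2) = 43.78
  O₂: 1681 − 3(260.2) = 900.1
  N₂: 6323 (inert)
  CO₂: 0 + 2(260.2) = 520.4
  H₂O: 0 + 3(260.2) = 780.7
Total out = 8568 kmol/h; y_O₂ = 900.1 / 8568 = 0.1051.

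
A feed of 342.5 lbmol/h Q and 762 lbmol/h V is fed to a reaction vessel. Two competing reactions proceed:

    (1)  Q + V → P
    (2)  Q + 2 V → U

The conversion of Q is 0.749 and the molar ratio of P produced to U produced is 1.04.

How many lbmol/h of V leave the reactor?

Conversion of Q: Q consumed = 0.749 × 342.5 = 256.5 lbmol/h = 1ξ₁ + 1ξ₂.
Selectivity: 1ξ₁ / (1ξ₂) = 1.04 → ξ₁ = 1.04 ξ₂.
Substitute: (1·1.04 + 1) ξ₂ = 256.5 → ξ₂ = 125.8 lbmol/h, ξ₁ = 130.8 lbmol/h.
Outlet amounts (n = n₀ + Σ ν·ξ):
  Q: 342.5 − 1(130.8) − 1(125.8) = 85.97
  V: 762 − 1(130.8) − 2(125.8) = 379.7
  P: 0 + 1(130.8) = 130.8
  U: 0 + 1(125.8) = 125.8

380 lbmol/h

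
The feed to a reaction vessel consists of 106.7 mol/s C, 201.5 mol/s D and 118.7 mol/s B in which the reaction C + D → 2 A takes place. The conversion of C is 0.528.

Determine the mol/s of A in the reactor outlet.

C reacted = 0.528 × 106.7 = 56.34 mol/s; ν_C = −1, so ξ = 56.34/1 = 56.34 mol/s.
Outlet amounts (n = n₀ + ν ξ):
  C: 106.7 − 1(56.34) = 50.36
  D: 201.5 − 1(56.34) = 145.2
  A: 0 + 2(56.34) = 112.7
  B: 118.7 (inert)

113 mol/s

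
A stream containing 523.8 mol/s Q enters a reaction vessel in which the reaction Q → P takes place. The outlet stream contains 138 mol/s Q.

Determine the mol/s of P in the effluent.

For Q: n = n₀ − 1ξ → 138 = 523.8 − 1ξ, giving ξ = 385.8 mol/s.
Outlet amounts (n = n₀ + ν ξ):
  Q: 523.8 − 1(385.8) = 138
  P: 0 + 1(385.8) = 385.8

386 mol/s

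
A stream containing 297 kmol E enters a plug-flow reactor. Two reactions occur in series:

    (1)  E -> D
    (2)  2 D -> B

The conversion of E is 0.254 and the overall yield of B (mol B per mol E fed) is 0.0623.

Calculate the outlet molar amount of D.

38.4 kmol

Conversion of E: E consumed = 1ξ₁ = 0.254 × 297 → ξ₁ = 75.44 kmol.
Yield of B: 1ξ₂ / 297 = 0.0623 → ξ₂ = 18.5 kmol.
Outlet amounts (n = n₀ + Σ ν·ξ):
  E: 297 − 1(75.44) = 221.6
  D: 0 + 1(75.44) − 2(18.5) = 38.43
  B: 0 + 1(18.5) = 18.5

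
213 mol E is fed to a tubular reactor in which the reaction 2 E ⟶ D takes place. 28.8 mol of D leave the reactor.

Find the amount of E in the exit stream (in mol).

155 mol

For D: n = n₀ + 1ξ → 28.8 = 0 + 1ξ, giving ξ = 28.8 mol.
Outlet amounts (n = n₀ + ν ξ):
  E: 213 − 2(28.8) = 155.4
  D: 0 + 1(28.8) = 28.8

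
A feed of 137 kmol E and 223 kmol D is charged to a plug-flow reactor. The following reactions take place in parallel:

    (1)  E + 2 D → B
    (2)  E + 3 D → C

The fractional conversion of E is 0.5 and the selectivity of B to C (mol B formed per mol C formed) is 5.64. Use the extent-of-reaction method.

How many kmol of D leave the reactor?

Conversion of E: E consumed = 0.5 × 137 = 68.5 kmol = 1ξ₁ + 1ξ₂.
Selectivity: 1ξ₁ / (1ξ₂) = 5.64 → ξ₁ = 5.64 ξ₂.
Substitute: (1·5.64 + 1) ξ₂ = 68.5 → ξ₂ = 10.32 kmol, ξ₁ = 58.18 kmol.
Outlet amounts (n = n₀ + Σ ν·ξ):
  E: 137 − 1(58.18) − 1(10.32) = 68.5
  D: 223 − 2(58.18) − 3(10.32) = 75.68
  B: 0 + 1(58.18) = 58.18
  C: 0 + 1(10.32) = 10.32

75.7 kmol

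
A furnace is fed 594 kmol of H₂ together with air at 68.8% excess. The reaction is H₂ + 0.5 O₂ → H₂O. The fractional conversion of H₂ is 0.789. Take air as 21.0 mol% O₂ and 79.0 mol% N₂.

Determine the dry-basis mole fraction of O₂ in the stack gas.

Stoichiometric O₂ = 0.5 × 594 = 297 kmol; O₂ fed = 297 × 1.688 = 501.3 kmol.
N₂ fed = 501.3 × 79/21 = 1886 kmol.
Fuel reacted = 0.789 × 594 → ξ = 468.7 kmol.
Outlet (n = n₀ + ν ξ):
  H₂: 594 − 1(468.7) = 125.3
  O₂: 501.3 − 0.5(468.7) = 267
  N₂: 1886 (inert)
  H₂O: 0 + 1(468.7) = 468.7
Dry total = 2278 kmol; y_O₂ (dry) = 267 / 2278 = 0.1172.

0.117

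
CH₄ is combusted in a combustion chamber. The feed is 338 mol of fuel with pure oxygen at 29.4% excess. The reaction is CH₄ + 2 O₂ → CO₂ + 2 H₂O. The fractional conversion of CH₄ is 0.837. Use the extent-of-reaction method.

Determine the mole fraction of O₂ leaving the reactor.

0.255

Stoichiometric O₂ = 2 × 338 = 676 mol; O₂ fed = 676 × 1.294 = 874.7 mol.
Fuel reacted = 0.837 × 338 → ξ = 282.9 mol.
Outlet (n = n₀ + ν ξ):
  CH₄: 338 − 1(282.9) = 55.09
  O₂: 874.7 − 2(282.9) = 308.9
  CO₂: 0 + 1(282.9) = 282.9
  H₂O: 0 + 2(282.9) = 565.8
Total out = 1213 mol; y_O₂ = 308.9 / 1213 = 0.2547.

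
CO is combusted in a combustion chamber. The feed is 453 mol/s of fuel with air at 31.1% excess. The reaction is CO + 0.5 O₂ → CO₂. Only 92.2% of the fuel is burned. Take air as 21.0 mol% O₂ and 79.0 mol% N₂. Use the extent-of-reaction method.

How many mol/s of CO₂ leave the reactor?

418 mol/s

Stoichiometric O₂ = 0.5 × 453 = 226.5 mol/s; O₂ fed = 226.5 × 1.311 = 296.9 mol/s.
N₂ fed = 296.9 × 79/21 = 1117 mol/s.
Fuel reacted = 0.922 × 453 → ξ = 417.7 mol/s.
Outlet (n = n₀ + ν ξ):
  CO: 453 − 1(417.7) = 35.33
  O₂: 296.9 − 0.5(417.7) = 88.11
  N₂: 1117 (inert)
  CO₂: 0 + 1(417.7) = 417.7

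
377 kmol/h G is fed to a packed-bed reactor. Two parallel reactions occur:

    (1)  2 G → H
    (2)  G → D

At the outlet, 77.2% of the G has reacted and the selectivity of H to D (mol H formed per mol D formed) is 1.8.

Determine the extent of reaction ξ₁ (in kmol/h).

Conversion of G: G consumed = 0.772 × 377 = 291 kmol/h = 2ξ₁ + 1ξ₂.
Selectivity: 1ξ₁ / (1ξ₂) = 1.8 → ξ₁ = 1.8 ξ₂.
Substitute: (2·1.8 + 1) ξ₂ = 291 → ξ₂ = 63.27 kmol/h, ξ₁ = 113.9 kmol/h.
Outlet amounts (n = n₀ + Σ ν·ξ):
  G: 377 − 2(113.9) − 1(63.27) = 85.96
  H: 0 + 1(113.9) = 113.9
  D: 0 + 1(63.27) = 63.27

ξ₁ = 114 kmol/h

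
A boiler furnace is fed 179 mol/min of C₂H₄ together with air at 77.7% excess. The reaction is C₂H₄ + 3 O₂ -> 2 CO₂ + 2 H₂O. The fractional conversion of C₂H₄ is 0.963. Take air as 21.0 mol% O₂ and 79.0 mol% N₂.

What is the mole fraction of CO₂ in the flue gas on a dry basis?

0.0787

Stoichiometric O₂ = 3 × 179 = 537 mol/min; O₂ fed = 537 × 1.777 = 954.2 mol/min.
N₂ fed = 954.2 × 79/21 = 3590 mol/min.
Fuel reacted = 0.963 × 179 → ξ = 172.4 mol/min.
Outlet (n = n₀ + ν ξ):
  C₂H₄: 179 − 1(172.4) = 6.623
  O₂: 954.2 − 3(172.4) = 437.1
  N₂: 3590 (inert)
  CO₂: 0 + 2(172.4) = 344.8
  H₂O: 0 + 2(172.4) = 344.8
Dry total = 4378 mol/min; y_CO₂ (dry) = 344.8 / 4378 = 0.07874.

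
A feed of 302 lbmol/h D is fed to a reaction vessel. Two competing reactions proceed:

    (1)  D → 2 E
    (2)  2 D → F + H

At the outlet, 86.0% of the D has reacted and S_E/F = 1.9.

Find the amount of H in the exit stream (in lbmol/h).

Conversion of D: D consumed = 0.86 × 302 = 259.7 lbmol/h = 1ξ₁ + 2ξ₂.
Selectivity: 2ξ₁ / (1ξ₂) = 1.9 → ξ₁ = 0.95 ξ₂.
Substitute: (1·0.95 + 2) ξ₂ = 259.7 → ξ₂ = 88.04 lbmol/h, ξ₁ = 83.64 lbmol/h.
Outlet amounts (n = n₀ + Σ ν·ξ):
  D: 302 − 1(83.64) − 2(88.04) = 42.28
  E: 0 + 2(83.64) = 167.3
  F: 0 + 1(88.04) = 88.04
  H: 0 + 1(88.04) = 88.04

88 lbmol/h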